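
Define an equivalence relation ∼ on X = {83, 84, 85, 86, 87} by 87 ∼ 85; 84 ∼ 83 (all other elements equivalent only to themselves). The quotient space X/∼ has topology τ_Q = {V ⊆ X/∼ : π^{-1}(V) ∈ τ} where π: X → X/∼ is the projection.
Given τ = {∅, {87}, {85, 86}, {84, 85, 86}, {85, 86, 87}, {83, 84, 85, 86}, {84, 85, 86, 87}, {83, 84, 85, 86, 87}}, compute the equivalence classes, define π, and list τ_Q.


X/∼ = {[83=84], [85=87], [86]}; |τ_Q| = 3.

Equivalence classes: [83=84], [85=87], [86].
Quotient map π: X → X/∼ sends 83 ↦ [83=84], 84 ↦ [83=84], 85 ↦ [85=87], 86 ↦ [86], 87 ↦ [85=87].
For each subset V ⊆ X/∼, compute π^{-1}(V) ⊆ X and check whether π^{-1}(V) ∈ τ. V is open in τ_Q iff π^{-1}(V) ∈ τ.
  V = {}: π^{-1}(V) = ∅ ∈ τ ✓.
  V = {[83=84]}: π^{-1}(V) = {83, 84} ∉ τ ✗.
  V = {[85=87]}: π^{-1}(V) = {85, 87} ∉ τ ✗.
  V = {[83=84], [85=87]}: π^{-1}(V) = {83, 84, 85, 87} ∉ τ ✗.
  V = {[86]}: π^{-1}(V) = {86} ∉ τ ✗.
  V = {[83=84], [86]}: π^{-1}(V) = {83, 84, 86} ∉ τ ✗.
  V = {[85=87], [86]}: π^{-1}(V) = {85, 86, 87} ∈ τ ✓.
  V = {[83=84], [85=87], [86]}: π^{-1}(V) = {83, 84, 85, 86, 87} ∈ τ ✓.
Open sets in the quotient: τ_Q = {{}, {[85=87], [86]}, {[83=84], [85=87], [86]}} (3 elements).


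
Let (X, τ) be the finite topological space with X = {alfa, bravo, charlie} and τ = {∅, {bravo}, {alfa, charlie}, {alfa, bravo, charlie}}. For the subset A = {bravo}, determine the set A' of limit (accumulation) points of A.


A' = ∅

For each x ∈ X, list the open sets U ∈ τ with x ∈ U, then check whether U ∩ (A ∖ {x}) ≠ ∅ for every such U.
  x = alfa: open {alfa, charlie} ∋ x has {alfa, charlie} ∩ (A ∖ {alfa}) = ∅, so x is NOT a limit point.
  x = bravo: open {bravo} ∋ x has {bravo} ∩ (A ∖ {bravo}) = ∅, so x is NOT a limit point.
  x = charlie: open {alfa, charlie} ∋ x has {alfa, charlie} ∩ (A ∖ {charlie}) = ∅, so x is NOT a limit point.
Collecting: A' = ∅.


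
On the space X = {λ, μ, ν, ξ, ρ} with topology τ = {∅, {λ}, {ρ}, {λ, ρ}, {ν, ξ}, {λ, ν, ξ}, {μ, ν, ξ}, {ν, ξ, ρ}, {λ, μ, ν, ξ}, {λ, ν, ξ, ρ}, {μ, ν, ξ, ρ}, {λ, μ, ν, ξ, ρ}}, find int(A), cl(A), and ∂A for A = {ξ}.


int(A) = ∅, cl(A) = {μ, ν, ξ}, ∂A = {μ, ν, ξ}.

Closed sets in (X, τ) are complements of opens:
  closed(X, τ) = {∅, {λ}, {μ}, {ρ}, {λ, μ}, {λ, ρ}, {μ, ρ}, {λ, μ, ρ}, {μ, ν, ξ}, {λ, μ, ν, ξ}, {μ, ν, ξ, ρ}, {λ, μ, ν, ξ, ρ}}.
int(A) = ⋃ {U ∈ τ : U ⊆ A}. Opens contained in A: ∅.
Taking the union of these: int(A) = ∅.
cl(A) = ⋂ {C closed : A ⊆ C}. Closed sets containing A: {μ, ν, ξ}, {λ, μ, ν, ξ}, {μ, ν, ξ, ρ}, {λ, μ, ν, ξ, ρ}.
Intersecting these: cl(A) = {μ, ν, ξ}.
∂A = cl(A) ∖ int(A) = {μ, ν, ξ} ∖ ∅ = {μ, ν, ξ}.


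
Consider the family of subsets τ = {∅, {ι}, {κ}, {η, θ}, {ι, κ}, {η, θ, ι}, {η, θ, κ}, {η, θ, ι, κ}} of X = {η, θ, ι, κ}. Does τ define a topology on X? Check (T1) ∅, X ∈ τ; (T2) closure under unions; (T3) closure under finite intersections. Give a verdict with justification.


τ IS a topology on X.

Axiom (T1): ∅ ∈ τ? Yes; X ∈ τ? Yes.
Axiom (T2/T3): check pairwise unions and intersections of members of τ.
All pairwise intersections and unions checked — each lies in τ. Therefore τ satisfies (T1), (T2), (T3): it IS a topology on X.


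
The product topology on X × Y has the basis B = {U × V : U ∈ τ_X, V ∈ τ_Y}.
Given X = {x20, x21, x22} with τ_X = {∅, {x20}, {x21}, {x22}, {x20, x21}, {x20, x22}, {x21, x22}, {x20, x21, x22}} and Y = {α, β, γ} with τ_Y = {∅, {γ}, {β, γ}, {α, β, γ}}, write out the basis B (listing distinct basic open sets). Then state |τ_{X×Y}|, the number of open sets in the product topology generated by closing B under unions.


Basis B = {∅ × ∅, {x20} × {γ}, {x21} × {γ}, {x22} × {γ}, {x20} × {β, γ}, {x20, x21} × {γ}, {x20, x22} × {γ}, {x21} × {β, γ}, {x21, x22} × {γ}, {x22} × {β, γ}, {x20} × {α, β, γ}, {x20, x21, x22} × {γ}, {x21} × {α, β, γ}, {x22} × {α, β, γ}, {x20, x21} × {β, γ}, {x20, x22} × {β, γ}, {x21, x22} × {β, γ}, {x20, x21} × {α, β, γ}, {x20, x22} × {α, β, γ}, {x20, x21, x22} × {β, γ}, {x21, x22} × {α, β, γ}, {x20, x21, x22} × {α, β, γ}}; |τ_{X×Y}| = 64.

Enumerate products U × V with U ∈ τ_X, V ∈ τ_Y (deduplicated):
  ∅ × ∅ = {} (∅)
  {x20} × {γ} = {(x20,γ)}
  {x21} × {γ} = {(x21,γ)}
  {x22} × {γ} = {(x22,γ)}
  {x20} × {β, γ} = {(x20,β), (x20,γ)}
  {x20, x21} × {γ} = {(x20,γ), (x21,γ)}
  {x20, x22} × {γ} = {(x20,γ), (x22,γ)}
  {x21} × {β, γ} = {(x21,β), (x21,γ)}
  {x21, x22} × {γ} = {(x21,γ), (x22,γ)}
  {x22} × {β, γ} = {(x22,β), (x22,γ)}
  {x20} × {α, β, γ} = {(x20,α), (x20,β), (x20,γ)}
  {x20, x21, x22} × {γ} = {(x20,γ), (x21,γ), (x22,γ)}
  {x21} × {α, β, γ} = {(x21,α), (x21,β), (x21,γ)}
  {x22} × {α, β, γ} = {(x22,α), (x22,β), (x22,γ)}
  {x20, x21} × {β, γ} = {(x20,β), (x20,γ), (x21,β), (x21,γ)}
  {x20, x22} × {β, γ} = {(x20,β), (x20,γ), (x22,β), (x22,γ)}
  {x21, x22} × {β, γ} = {(x21,β), (x21,γ), (x22,β), (x22,γ)}
  {x20, x21} × {α, β, γ} = {(x20,α), (x20,β), (x20,γ), (x21,α), (x21,β), (x21,γ)}
  {x20, x22} × {α, β, γ} = {(x20,α), (x20,β), (x20,γ), (x22,α), (x22,β), (x22,γ)}
  {x20, x21, x22} × {β, γ} = {(x20,β), (x20,γ), (x21,β), (x21,γ), (x22,β), (x22,γ)}
  {x21, x22} × {α, β, γ} = {(x21,α), (x21,β), (x21,γ), (x22,α), (x22,β), (x22,γ)}
  {x20, x21, x22} × {α, β, γ} = {(x20,α), (x20,β), (x20,γ), (x21,α), (x21,β), (x21,γ), (x22,α), (x22,β), (x22,γ)}
These 22 distinct sets form the basis B.
Close under arbitrary unions to get τ_{X×Y}; counting gives |τ_{X×Y}| = 64.


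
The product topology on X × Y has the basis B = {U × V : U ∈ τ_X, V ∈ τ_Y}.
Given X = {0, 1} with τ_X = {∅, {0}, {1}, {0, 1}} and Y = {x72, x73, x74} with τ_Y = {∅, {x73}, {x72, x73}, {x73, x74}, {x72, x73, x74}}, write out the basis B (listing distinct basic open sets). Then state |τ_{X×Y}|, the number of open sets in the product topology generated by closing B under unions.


Basis B = {∅ × ∅, {0} × {x73}, {1} × {x73}, {0} × {x72, x73}, {0} × {x73, x74}, {0, 1} × {x73}, {1} × {x72, x73}, {1} × {x73, x74}, {0} × {x72, x73, x74}, {1} × {x72, x73, x74}, {0, 1} × {x72, x73}, {0, 1} × {x73, x74}, {0, 1} × {x72, x73, x74}}; |τ_{X×Y}| = 25.

Enumerate products U × V with U ∈ τ_X, V ∈ τ_Y (deduplicated):
  ∅ × ∅ = {} (∅)
  {0} × {x73} = {(0,x73)}
  {1} × {x73} = {(1,x73)}
  {0} × {x72, x73} = {(0,x72), (0,x73)}
  {0} × {x73, x74} = {(0,x73), (0,x74)}
  {0, 1} × {x73} = {(0,x73), (1,x73)}
  {1} × {x72, x73} = {(1,x72), (1,x73)}
  {1} × {x73, x74} = {(1,x73), (1,x74)}
  {0} × {x72, x73, x74} = {(0,x72), (0,x73), (0,x74)}
  {1} × {x72, x73, x74} = {(1,x72), (1,x73), (1,x74)}
  {0, 1} × {x72, x73} = {(0,x72), (0,x73), (1,x72), (1,x73)}
  {0, 1} × {x73, x74} = {(0,x73), (0,x74), (1,x73), (1,x74)}
  {0, 1} × {x72, x73, x74} = {(0,x72), (0,x73), (0,x74), (1,x72), (1,x73), (1,x74)}
These 13 distinct sets form the basis B.
Close under arbitrary unions to get τ_{X×Y}; counting gives |τ_{X×Y}| = 25.


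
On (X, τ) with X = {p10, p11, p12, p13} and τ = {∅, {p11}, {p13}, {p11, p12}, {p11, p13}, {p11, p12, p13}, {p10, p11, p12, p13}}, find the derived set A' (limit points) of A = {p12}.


A' = {p10}

For each x ∈ X, list the open sets U ∈ τ with x ∈ U, then check whether U ∩ (A ∖ {x}) ≠ ∅ for every such U.
  x = p10: opens ∋ x are {p10, p11, p12, p13}; each meets A ∖ {p10}, so x IS a limit point.
  x = p11: open {p11} ∋ x has {p11} ∩ (A ∖ {p11}) = ∅, so x is NOT a limit point.
  x = p12: open {p11, p12} ∋ x has {p11, p12} ∩ (A ∖ {p12}) = ∅, so x is NOT a limit point.
  x = p13: open {p13} ∋ x has {p13} ∩ (A ∖ {p13}) = ∅, so x is NOT a limit point.
Collecting: A' = {p10}.


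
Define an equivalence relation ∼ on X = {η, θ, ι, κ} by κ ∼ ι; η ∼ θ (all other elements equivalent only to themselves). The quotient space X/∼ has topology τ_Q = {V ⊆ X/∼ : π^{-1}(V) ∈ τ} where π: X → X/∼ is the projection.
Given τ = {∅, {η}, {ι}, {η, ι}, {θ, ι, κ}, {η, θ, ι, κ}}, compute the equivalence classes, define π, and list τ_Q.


X/∼ = {[η=θ], [ι=κ]}; |τ_Q| = 2.

Equivalence classes: [η=θ], [ι=κ].
Quotient map π: X → X/∼ sends η ↦ [η=θ], θ ↦ [η=θ], ι ↦ [ι=κ], κ ↦ [ι=κ].
For each subset V ⊆ X/∼, compute π^{-1}(V) ⊆ X and check whether π^{-1}(V) ∈ τ. V is open in τ_Q iff π^{-1}(V) ∈ τ.
  V = {}: π^{-1}(V) = ∅ ∈ τ ✓.
  V = {[η=θ]}: π^{-1}(V) = {η, θ} ∉ τ ✗.
  V = {[ι=κ]}: π^{-1}(V) = {ι, κ} ∉ τ ✗.
  V = {[η=θ], [ι=κ]}: π^{-1}(V) = {η, θ, ι, κ} ∈ τ ✓.
Open sets in the quotient: τ_Q = {{}, {[η=θ], [ι=κ]}} (2 elements).


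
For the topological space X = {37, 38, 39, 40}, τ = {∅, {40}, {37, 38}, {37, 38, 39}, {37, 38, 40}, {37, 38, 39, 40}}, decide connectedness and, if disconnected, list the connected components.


(X, τ) is disconnected; components = [{40}, {37, 38, 39}].

Find clopen sets (U ∈ τ with X ∖ U ∈ τ):
  U = ∅, X ∖ U = {37, 38, 39, 40} — both open, so U is clopen.
  U = {40}, X ∖ U = {37, 38, 39} — both open, so U is clopen.
  U = {37, 38, 39}, X ∖ U = {40} — both open, so U is clopen.
  U = {37, 38, 39, 40}, X ∖ U = ∅ — both open, so U is clopen.
Nontrivial clopen(s) exist: e.g. {40}. So (X, τ) is disconnected.
Compute connected components by grouping points that agree on all clopens:
  component: {40}
  component: {37, 38, 39}


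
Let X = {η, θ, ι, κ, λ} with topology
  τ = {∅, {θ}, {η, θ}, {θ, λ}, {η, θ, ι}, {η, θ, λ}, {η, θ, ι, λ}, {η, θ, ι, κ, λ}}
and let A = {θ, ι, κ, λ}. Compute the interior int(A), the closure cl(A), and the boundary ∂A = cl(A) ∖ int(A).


int(A) = {θ, λ}, cl(A) = {η, θ, ι, κ, λ}, ∂A = {η, ι, κ}.

Closed sets in (X, τ) are complements of opens:
  closed(X, τ) = {∅, {κ}, {ι, κ}, {κ, λ}, {η, ι, κ}, {ι, κ, λ}, {η, ι, κ, λ}, {η, θ, ι, κ, λ}}.
int(A) = ⋃ {U ∈ τ : U ⊆ A}. Opens contained in A: ∅, {θ}, {θ, λ}.
Taking the union of these: int(A) = {θ, λ}.
cl(A) = ⋂ {C closed : A ⊆ C}. Closed sets containing A: {η, θ, ι, κ, λ}.
Intersecting these: cl(A) = {η, θ, ι, κ, λ}.
∂A = cl(A) ∖ int(A) = {η, θ, ι, κ, λ} ∖ {θ, λ} = {η, ι, κ}.


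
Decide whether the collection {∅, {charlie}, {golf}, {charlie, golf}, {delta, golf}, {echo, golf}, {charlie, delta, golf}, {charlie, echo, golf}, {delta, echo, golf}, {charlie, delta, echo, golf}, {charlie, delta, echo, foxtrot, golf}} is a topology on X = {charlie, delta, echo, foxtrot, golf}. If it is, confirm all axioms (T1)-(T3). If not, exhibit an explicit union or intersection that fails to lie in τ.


τ IS a topology on X.

Axiom (T1): ∅ ∈ τ? Yes; X ∈ τ? Yes.
Axiom (T2/T3): check pairwise unions and intersections of members of τ.
All pairwise intersections and unions checked — each lies in τ. Therefore τ satisfies (T1), (T2), (T3): it IS a topology on X.


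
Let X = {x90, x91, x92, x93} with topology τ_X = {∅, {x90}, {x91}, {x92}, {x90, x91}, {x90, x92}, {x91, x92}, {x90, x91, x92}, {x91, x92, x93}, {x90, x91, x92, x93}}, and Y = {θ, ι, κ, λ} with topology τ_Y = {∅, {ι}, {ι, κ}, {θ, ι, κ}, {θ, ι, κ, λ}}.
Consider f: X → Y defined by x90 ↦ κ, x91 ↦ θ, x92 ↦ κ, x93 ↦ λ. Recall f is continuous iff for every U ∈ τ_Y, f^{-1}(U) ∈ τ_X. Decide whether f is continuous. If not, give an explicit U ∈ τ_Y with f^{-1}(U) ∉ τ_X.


f IS continuous.

Compute f^{-1}(U) for each U ∈ τ_Y:
  U = ∅: f^{-1}(U) = ∅ ∈ τ_X ✓.
  U = {ι}: f^{-1}(U) = ∅ ∈ τ_X ✓.
  U = {ι, κ}: f^{-1}(U) = {x90, x92} ∈ τ_X ✓.
  U = {θ, ι, κ}: f^{-1}(U) = {x90, x91, x92} ∈ τ_X ✓.
  U = {θ, ι, κ, λ}: f^{-1}(U) = {x90, x91, x92, x93} ∈ τ_X ✓.
Every preimage lies in τ_X, so f IS continuous.


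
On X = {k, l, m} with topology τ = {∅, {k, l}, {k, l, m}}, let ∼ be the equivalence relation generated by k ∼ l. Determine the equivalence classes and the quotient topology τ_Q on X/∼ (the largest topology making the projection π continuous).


X/∼ = {[k=l], [m]}; |τ_Q| = 3.

Equivalence classes: [k=l], [m].
Quotient map π: X → X/∼ sends k ↦ [k=l], l ↦ [k=l], m ↦ [m].
For each subset V ⊆ X/∼, compute π^{-1}(V) ⊆ X and check whether π^{-1}(V) ∈ τ. V is open in τ_Q iff π^{-1}(V) ∈ τ.
  V = {}: π^{-1}(V) = ∅ ∈ τ ✓.
  V = {[k=l]}: π^{-1}(V) = {k, l} ∈ τ ✓.
  V = {[m]}: π^{-1}(V) = {m} ∉ τ ✗.
  V = {[k=l], [m]}: π^{-1}(V) = {k, l, m} ∈ τ ✓.
Open sets in the quotient: τ_Q = {{}, {[k=l]}, {[k=l], [m]}} (3 elements).


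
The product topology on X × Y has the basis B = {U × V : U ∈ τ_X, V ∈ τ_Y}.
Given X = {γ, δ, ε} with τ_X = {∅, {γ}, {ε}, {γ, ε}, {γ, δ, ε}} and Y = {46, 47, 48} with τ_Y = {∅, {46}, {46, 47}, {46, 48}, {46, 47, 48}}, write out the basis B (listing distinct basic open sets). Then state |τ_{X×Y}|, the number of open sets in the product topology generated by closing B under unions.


Basis B = {∅ × ∅, {γ} × {46}, {ε} × {46}, {γ} × {46, 47}, {γ} × {46, 48}, {γ, ε} × {46}, {ε} × {46, 47}, {ε} × {46, 48}, {γ} × {46, 47, 48}, {γ, δ, ε} × {46}, {ε} × {46, 47, 48}, {γ, ε} × {46, 47}, {γ, ε} × {46, 48}, {γ, ε} × {46, 47, 48}, {γ, δ, ε} × {46, 47}, {γ, δ, ε} × {46, 48}, {γ, δ, ε} × {46, 47, 48}}; |τ_{X×Y}| = 50.

Enumerate products U × V with U ∈ τ_X, V ∈ τ_Y (deduplicated):
  ∅ × ∅ = {} (∅)
  {γ} × {46} = {(γ,46)}
  {ε} × {46} = {(ε,46)}
  {γ} × {46, 47} = {(γ,46), (γ,47)}
  {γ} × {46, 48} = {(γ,46), (γ,48)}
  {γ, ε} × {46} = {(γ,46), (ε,46)}
  {ε} × {46, 47} = {(ε,46), (ε,47)}
  {ε} × {46, 48} = {(ε,46), (ε,48)}
  {γ} × {46, 47, 48} = {(γ,46), (γ,47), (γ,48)}
  {γ, δ, ε} × {46} = {(γ,46), (δ,46), (ε,46)}
  {ε} × {46, 47, 48} = {(ε,46), (ε,47), (ε,48)}
  {γ, ε} × {46, 47} = {(γ,46), (γ,47), (ε,46), (ε,47)}
  {γ, ε} × {46, 48} = {(γ,46), (γ,48), (ε,46), (ε,48)}
  {γ, ε} × {46, 47, 48} = {(γ,46), (γ,47), (γ,48), (ε,46), (ε,47), (ε,48)}
  {γ, δ, ε} × {46, 47} = {(γ,46), (γ,47), (δ,46), (δ,47), (ε,46), (ε,47)}
  {γ, δ, ε} × {46, 48} = {(γ,46), (γ,48), (δ,46), (δ,48), (ε,46), (ε,48)}
  {γ, δ, ε} × {46, 47, 48} = {(γ,46), (γ,47), (γ,48), (δ,46), (δ,47), (δ,48), (ε,46), (ε,47), (ε,48)}
These 17 distinct sets form the basis B.
Close under arbitrary unions to get τ_{X×Y}; counting gives |τ_{X×Y}| = 50.


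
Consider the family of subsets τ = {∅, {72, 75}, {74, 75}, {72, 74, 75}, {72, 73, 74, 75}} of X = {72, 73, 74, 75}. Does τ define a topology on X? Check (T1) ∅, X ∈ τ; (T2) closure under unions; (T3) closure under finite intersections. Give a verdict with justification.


τ is NOT a topology on X.

Axiom (T1): ∅ ∈ τ? Yes; X ∈ τ? Yes.
Axiom (T2/T3): check pairwise unions and intersections of members of τ.
Counterexample for (T3): {72, 75} ∩ {74, 75} = {75} ∉ τ. Therefore τ is NOT a topology.


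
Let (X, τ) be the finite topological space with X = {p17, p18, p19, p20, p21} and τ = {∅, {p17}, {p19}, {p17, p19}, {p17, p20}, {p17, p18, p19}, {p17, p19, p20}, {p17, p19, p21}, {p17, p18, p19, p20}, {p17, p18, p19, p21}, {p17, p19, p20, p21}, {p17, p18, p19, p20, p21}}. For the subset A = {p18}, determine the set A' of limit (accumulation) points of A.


A' = ∅

For each x ∈ X, list the open sets U ∈ τ with x ∈ U, then check whether U ∩ (A ∖ {x}) ≠ ∅ for every such U.
  x = p17: open {p17} ∋ x has {p17} ∩ (A ∖ {p17}) = ∅, so x is NOT a limit point.
  x = p18: open {p17, p18, p19} ∋ x has {p17, p18, p19} ∩ (A ∖ {p18}) = ∅, so x is NOT a limit point.
  x = p19: open {p19} ∋ x has {p19} ∩ (A ∖ {p19}) = ∅, so x is NOT a limit point.
  x = p20: open {p17, p20} ∋ x has {p17, p20} ∩ (A ∖ {p20}) = ∅, so x is NOT a limit point.
  x = p21: open {p17, p19, p21} ∋ x has {p17, p19, p21} ∩ (A ∖ {p21}) = ∅, so x is NOT a limit point.
Collecting: A' = ∅.


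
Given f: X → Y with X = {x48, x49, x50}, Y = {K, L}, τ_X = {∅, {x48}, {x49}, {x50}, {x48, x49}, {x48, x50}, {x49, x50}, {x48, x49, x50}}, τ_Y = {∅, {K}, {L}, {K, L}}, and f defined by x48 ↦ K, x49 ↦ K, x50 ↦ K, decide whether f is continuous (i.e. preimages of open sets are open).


f IS continuous.

Compute f^{-1}(U) for each U ∈ τ_Y:
  U = ∅: f^{-1}(U) = ∅ ∈ τ_X ✓.
  U = {K}: f^{-1}(U) = {x48, x49, x50} ∈ τ_X ✓.
  U = {L}: f^{-1}(U) = ∅ ∈ τ_X ✓.
  U = {K, L}: f^{-1}(U) = {x48, x49, x50} ∈ τ_X ✓.
Every preimage lies in τ_X, so f IS continuous.


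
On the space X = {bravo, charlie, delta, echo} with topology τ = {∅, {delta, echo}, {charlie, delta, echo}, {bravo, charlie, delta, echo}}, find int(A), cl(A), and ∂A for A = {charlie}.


int(A) = ∅, cl(A) = {bravo, charlie}, ∂A = {bravo, charlie}.

Closed sets in (X, τ) are complements of opens:
  closed(X, τ) = {∅, {bravo}, {bravo, charlie}, {bravo, charlie, delta, echo}}.
int(A) = ⋃ {U ∈ τ : U ⊆ A}. Opens contained in A: ∅.
Taking the union of these: int(A) = ∅.
cl(A) = ⋂ {C closed : A ⊆ C}. Closed sets containing A: {bravo, charlie}, {bravo, charlie, delta, echo}.
Intersecting these: cl(A) = {bravo, charlie}.
∂A = cl(A) ∖ int(A) = {bravo, charlie} ∖ ∅ = {bravo, charlie}.


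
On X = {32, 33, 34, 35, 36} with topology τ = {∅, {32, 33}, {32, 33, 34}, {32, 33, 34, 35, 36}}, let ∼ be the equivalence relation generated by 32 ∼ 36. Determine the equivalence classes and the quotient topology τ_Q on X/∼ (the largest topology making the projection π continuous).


X/∼ = {[32=36], [33], [34], [35]}; |τ_Q| = 2.

Equivalence classes: [32=36], [33], [34], [35].
Quotient map π: X → X/∼ sends 32 ↦ [32=36], 33 ↦ [33], 34 ↦ [34], 35 ↦ [35], 36 ↦ [32=36].
For each subset V ⊆ X/∼, compute π^{-1}(V) ⊆ X and check whether π^{-1}(V) ∈ τ. V is open in τ_Q iff π^{-1}(V) ∈ τ.
  V = {}: π^{-1}(V) = ∅ ∈ τ ✓.
  V = {[32=36]}: π^{-1}(V) = {32, 36} ∉ τ ✗.
  V = {[33]}: π^{-1}(V) = {33} ∉ τ ✗.
  V = {[32=36], [33]}: π^{-1}(V) = {32, 33, 36} ∉ τ ✗.
  V = {[34]}: π^{-1}(V) = {34} ∉ τ ✗.
  V = {[32=36], [34]}: π^{-1}(V) = {32, 34, 36} ∉ τ ✗.
  V = {[33], [34]}: π^{-1}(V) = {33, 34} ∉ τ ✗.
  V = {[32=36], [33], [34]}: π^{-1}(V) = {32, 33, 34, 36} ∉ τ ✗.
  V = {[35]}: π^{-1}(V) = {35} ∉ τ ✗.
  V = {[32=36], [35]}: π^{-1}(V) = {32, 35, 36} ∉ τ ✗.
  V = {[33], [35]}: π^{-1}(V) = {33, 35} ∉ τ ✗.
  V = {[32=36], [33], [35]}: π^{-1}(V) = {32, 33, 35, 36} ∉ τ ✗.
  V = {[34], [35]}: π^{-1}(V) = {34, 35} ∉ τ ✗.
  V = {[32=36], [34], [35]}: π^{-1}(V) = {32, 34, 35, 36} ∉ τ ✗.
  V = {[33], [34], [35]}: π^{-1}(V) = {33, 34, 35} ∉ τ ✗.
  V = {[32=36], [33], [34], [35]}: π^{-1}(V) = {32, 33, 34, 35, 36} ∈ τ ✓.
Open sets in the quotient: τ_Q = {{}, {[32=36], [33], [34], [35]}} (2 elements).


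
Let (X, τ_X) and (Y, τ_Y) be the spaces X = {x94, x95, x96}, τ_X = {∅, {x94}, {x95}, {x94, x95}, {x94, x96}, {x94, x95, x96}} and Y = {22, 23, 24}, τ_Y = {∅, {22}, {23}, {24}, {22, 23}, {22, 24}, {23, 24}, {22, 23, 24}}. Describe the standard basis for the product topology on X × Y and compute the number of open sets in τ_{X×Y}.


Basis B = {∅ × ∅, {x94} × {22}, {x94} × {23}, {x94} × {24}, {x95} × {22}, {x95} × {23}, {x95} × {24}, {x94} × {22, 23}, {x94} × {22, 24}, {x94, x95} × {22}, {x94, x96} × {22}, {x94} × {23, 24}, {x94, x95} × {23}, {x94, x96} × {23}, {x94, x95} × {24}, {x94, x96} × {24}, {x95} × {22, 23}, {x95} × {22, 24}, {x95} × {23, 24}, {x94} × {22, 23, 24}, {x94, x95, x96} × {22}, {x94, x95, x96} × {23}, {x94, x95, x96} × {24}, {x95} × {22, 23, 24}, {x94, x95} × {22, 23}, {x94, x96} × {22, 23}, {x94, x95} × {22, 24}, {x94, x96} × {22, 24}, {x94, x95} × {23, 24}, {x94, x96} × {23, 24}, {x94, x95} × {22, 23, 24}, {x94, x96} × {22, 23, 24}, {x94, x95, x96} × {22, 23}, {x94, x95, x96} × {22, 24}, {x94, x95, x96} × {23, 24}, {x94, x95, x96} × {22, 23, 24}}; |τ_{X×Y}| = 216.

Enumerate products U × V with U ∈ τ_X, V ∈ τ_Y (deduplicated):
  ∅ × ∅ = {} (∅)
  {x94} × {22} = {(x94,22)}
  {x94} × {23} = {(x94,23)}
  {x94} × {24} = {(x94,24)}
  {x95} × {22} = {(x95,22)}
  {x95} × {23} = {(x95,23)}
  {x95} × {24} = {(x95,24)}
  {x94} × {22, 23} = {(x94,22), (x94,23)}
  {x94} × {22, 24} = {(x94,22), (x94,24)}
  {x94, x95} × {22} = {(x94,22), (x95,22)}
  {x94, x96} × {22} = {(x94,22), (x96,22)}
  {x94} × {23, 24} = {(x94,23), (x94,24)}
  {x94, x95} × {23} = {(x94,23), (x95,23)}
  {x94, x96} × {23} = {(x94,23), (x96,23)}
  {x94, x95} × {24} = {(x94,24), (x95,24)}
  {x94, x96} × {24} = {(x94,24), (x96,24)}
  {x95} × {22, 23} = {(x95,22), (x95,23)}
  {x95} × {22, 24} = {(x95,22), (x95,24)}
  {x95} × {23, 24} = {(x95,23), (x95,24)}
  {x94} × {22, 23, 24} = {(x94,22), (x94,23), (x94,24)}
  {x94, x95, x96} × {22} = {(x94,22), (x95,22), (x96,22)}
  {x94, x95, x96} × {23} = {(x94,23), (x95,23), (x96,23)}
  {x94, x95, x96} × {24} = {(x94,24), (x95,24), (x96,24)}
  {x95} × {22, 23, 24} = {(x95,22), (x95,23), (x95,24)}
  {x94, x95} × {22, 23} = {(x94,22), (x94,23), (x95,22), (x95,23)}
  {x94, x96} × {22, 23} = {(x94,22), (x94,23), (x96,22), (x96,23)}
  {x94, x95} × {22, 24} = {(x94,22), (x94,24), (x95,22), (x95,24)}
  {x94, x96} × {22, 24} = {(x94,22), (x94,24), (x96,22), (x96,24)}
  {x94, x95} × {23, 24} = {(x94,23), (x94,24), (x95,23), (x95,24)}
  {x94, x96} × {23, 24} = {(x94,23), (x94,24), (x96,23), (x96,24)}
  {x94, x95} × {22, 23, 24} = {(x94,22), (x94,23), (x94,24), (x95,22), (x95,23), (x95,24)}
  {x94, x96} × {22, 23, 24} = {(x94,22), (x94,23), (x94,24), (x96,22), (x96,23), (x96,24)}
  {x94, x95, x96} × {22, 23} = {(x94,22), (x94,23), (x95,22), (x95,23), (x96,22), (x96,23)}
  {x94, x95, x96} × {22, 24} = {(x94,22), (x94,24), (x95,22), (x95,24), (x96,22), (x96,24)}
  {x94, x95, x96} × {23, 24} = {(x94,23), (x94,24), (x95,23), (x95,24), (x96,23), (x96,24)}
  {x94, x95, x96} × {22, 23, 24} = {(x94,22), (x94,23), (x94,24), (x95,22), (x95,23), (x95,24), (x96,22), (x96,23), (x96,24)}
These 36 distinct sets form the basis B.
Close under arbitrary unions to get τ_{X×Y}; counting gives |τ_{X×Y}| = 216.


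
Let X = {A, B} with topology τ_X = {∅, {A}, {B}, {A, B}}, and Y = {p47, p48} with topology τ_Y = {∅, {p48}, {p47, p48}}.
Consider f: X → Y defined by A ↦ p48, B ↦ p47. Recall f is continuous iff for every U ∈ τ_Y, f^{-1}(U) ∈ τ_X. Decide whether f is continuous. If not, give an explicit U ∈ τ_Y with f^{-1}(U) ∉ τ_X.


f IS continuous.

Compute f^{-1}(U) for each U ∈ τ_Y:
  U = ∅: f^{-1}(U) = ∅ ∈ τ_X ✓.
  U = {p48}: f^{-1}(U) = {A} ∈ τ_X ✓.
  U = {p47, p48}: f^{-1}(U) = {A, B} ∈ τ_X ✓.
Every preimage lies in τ_X, so f IS continuous.


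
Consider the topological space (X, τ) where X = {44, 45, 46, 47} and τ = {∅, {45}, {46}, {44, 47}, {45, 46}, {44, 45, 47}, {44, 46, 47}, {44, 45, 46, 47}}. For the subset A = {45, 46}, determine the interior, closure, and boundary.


int(A) = {45, 46}, cl(A) = {45, 46}, ∂A = ∅.

Closed sets in (X, τ) are complements of opens:
  closed(X, τ) = {∅, {45}, {46}, {44, 47}, {45, 46}, {44, 45, 47}, {44, 46, 47}, {44, 45, 46, 47}}.
int(A) = ⋃ {U ∈ τ : U ⊆ A}. Opens contained in A: ∅, {45}, {46}, {45, 46}.
Taking the union of these: int(A) = {45, 46}.
cl(A) = ⋂ {C closed : A ⊆ C}. Closed sets containing A: {45, 46}, {44, 45, 46, 47}.
Intersecting these: cl(A) = {45, 46}.
∂A = cl(A) ∖ int(A) = {45, 46} ∖ {45, 46} = ∅.


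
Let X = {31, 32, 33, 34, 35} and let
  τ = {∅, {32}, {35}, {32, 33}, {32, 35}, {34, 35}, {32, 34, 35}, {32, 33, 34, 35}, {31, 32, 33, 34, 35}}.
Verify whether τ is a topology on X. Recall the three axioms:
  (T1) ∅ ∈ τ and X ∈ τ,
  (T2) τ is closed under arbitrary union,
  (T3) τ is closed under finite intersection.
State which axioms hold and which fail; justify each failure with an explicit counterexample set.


τ is NOT a topology on X.

Axiom (T1): ∅ ∈ τ? Yes; X ∈ τ? Yes.
Axiom (T2/T3): check pairwise unions and intersections of members of τ.
Counterexample for (T2): {35} ∪ {32, 33} = {32, 33, 35} ∉ τ. Therefore τ is NOT a topology.


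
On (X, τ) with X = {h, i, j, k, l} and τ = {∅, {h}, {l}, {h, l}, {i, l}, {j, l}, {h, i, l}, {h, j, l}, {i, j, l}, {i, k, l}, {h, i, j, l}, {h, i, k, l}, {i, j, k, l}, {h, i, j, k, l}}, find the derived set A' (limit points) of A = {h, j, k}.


A' = ∅

For each x ∈ X, list the open sets U ∈ τ with x ∈ U, then check whether U ∩ (A ∖ {x}) ≠ ∅ for every such U.
  x = h: open {h} ∋ x has {h} ∩ (A ∖ {h}) = ∅, so x is NOT a limit point.
  x = i: open {i, l} ∋ x has {i, l} ∩ (A ∖ {i}) = ∅, so x is NOT a limit point.
  x = j: open {j, l} ∋ x has {j, l} ∩ (A ∖ {j}) = ∅, so x is NOT a limit point.
  x = k: open {i, k, l} ∋ x has {i, k, l} ∩ (A ∖ {k}) = ∅, so x is NOT a limit point.
  x = l: open {l} ∋ x has {l} ∩ (A ∖ {l}) = ∅, so x is NOT a limit point.
Collecting: A' = ∅.


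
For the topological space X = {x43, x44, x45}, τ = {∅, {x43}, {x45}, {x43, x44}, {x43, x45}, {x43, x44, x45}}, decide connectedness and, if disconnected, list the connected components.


(X, τ) is disconnected; components = [{x45}, {x43, x44}].

Find clopen sets (U ∈ τ with X ∖ U ∈ τ):
  U = ∅, X ∖ U = {x43, x44, x45} — both open, so U is clopen.
  U = {x45}, X ∖ U = {x43, x44} — both open, so U is clopen.
  U = {x43, x44}, X ∖ U = {x45} — both open, so U is clopen.
  U = {x43, x44, x45}, X ∖ U = ∅ — both open, so U is clopen.
Nontrivial clopen(s) exist: e.g. {x43, x44}. So (X, τ) is disconnected.
Compute connected components by grouping points that agree on all clopens:
  component: {x45}
  component: {x43, x44}


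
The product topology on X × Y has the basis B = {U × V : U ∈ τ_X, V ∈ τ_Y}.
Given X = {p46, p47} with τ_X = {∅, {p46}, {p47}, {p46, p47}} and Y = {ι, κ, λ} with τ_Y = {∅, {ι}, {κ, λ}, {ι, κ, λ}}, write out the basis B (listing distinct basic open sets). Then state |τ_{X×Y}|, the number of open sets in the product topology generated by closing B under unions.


Basis B = {∅ × ∅, {p46} × {ι}, {p47} × {ι}, {p46, p47} × {ι}, {p46} × {κ, λ}, {p47} × {κ, λ}, {p46} × {ι, κ, λ}, {p47} × {ι, κ, λ}, {p46, p47} × {κ, λ}, {p46, p47} × {ι, κ, λ}}; |τ_{X×Y}| = 16.

Enumerate products U × V with U ∈ τ_X, V ∈ τ_Y (deduplicated):
  ∅ × ∅ = {} (∅)
  {p46} × {ι} = {(p46,ι)}
  {p47} × {ι} = {(p47,ι)}
  {p46, p47} × {ι} = {(p46,ι), (p47,ι)}
  {p46} × {κ, λ} = {(p46,κ), (p46,λ)}
  {p47} × {κ, λ} = {(p47,κ), (p47,λ)}
  {p46} × {ι, κ, λ} = {(p46,ι), (p46,κ), (p46,λ)}
  {p47} × {ι, κ, λ} = {(p47,ι), (p47,κ), (p47,λ)}
  {p46, p47} × {κ, λ} = {(p46,κ), (p46,λ), (p47,κ), (p47,λ)}
  {p46, p47} × {ι, κ, λ} = {(p46,ι), (p46,κ), (p46,λ), (p47,ι), (p47,κ), (p47,λ)}
These 10 distinct sets form the basis B.
Close under arbitrary unions to get τ_{X×Y}; counting gives |τ_{X×Y}| = 16.


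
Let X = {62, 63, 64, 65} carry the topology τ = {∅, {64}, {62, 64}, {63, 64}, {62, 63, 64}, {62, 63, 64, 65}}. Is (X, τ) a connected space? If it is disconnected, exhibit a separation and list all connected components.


(X, τ) is connected.

Find clopen sets (U ∈ τ with X ∖ U ∈ τ):
  U = ∅, X ∖ U = {62, 63, 64, 65} — both open, so U is clopen.
  U = {62, 63, 64, 65}, X ∖ U = ∅ — both open, so U is clopen.
Only trivial clopens (∅ and X) exist, so (X, τ) is connected.
Compute connected components by grouping points that agree on all clopens:
  component: {62, 63, 64, 65}


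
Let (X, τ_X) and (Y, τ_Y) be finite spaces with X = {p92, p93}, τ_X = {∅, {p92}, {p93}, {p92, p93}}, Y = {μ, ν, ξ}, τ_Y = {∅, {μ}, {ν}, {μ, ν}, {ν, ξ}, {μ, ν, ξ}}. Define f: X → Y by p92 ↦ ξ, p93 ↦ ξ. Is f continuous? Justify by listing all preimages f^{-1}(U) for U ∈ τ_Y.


f IS continuous.

Compute f^{-1}(U) for each U ∈ τ_Y:
  U = ∅: f^{-1}(U) = ∅ ∈ τ_X ✓.
  U = {μ}: f^{-1}(U) = ∅ ∈ τ_X ✓.
  U = {ν}: f^{-1}(U) = ∅ ∈ τ_X ✓.
  U = {μ, ν}: f^{-1}(U) = ∅ ∈ τ_X ✓.
  U = {ν, ξ}: f^{-1}(U) = {p92, p93} ∈ τ_X ✓.
  U = {μ, ν, ξ}: f^{-1}(U) = {p92, p93} ∈ τ_X ✓.
Every preimage lies in τ_X, so f IS continuous.


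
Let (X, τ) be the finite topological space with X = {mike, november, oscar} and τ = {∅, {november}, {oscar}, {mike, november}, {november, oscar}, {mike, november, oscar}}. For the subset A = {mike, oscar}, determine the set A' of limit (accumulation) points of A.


A' = ∅

For each x ∈ X, list the open sets U ∈ τ with x ∈ U, then check whether U ∩ (A ∖ {x}) ≠ ∅ for every such U.
  x = mike: open {mike, november} ∋ x has {mike, november} ∩ (A ∖ {mike}) = ∅, so x is NOT a limit point.
  x = november: open {november} ∋ x has {november} ∩ (A ∖ {november}) = ∅, so x is NOT a limit point.
  x = oscar: open {oscar} ∋ x has {oscar} ∩ (A ∖ {oscar}) = ∅, so x is NOT a limit point.
Collecting: A' = ∅.


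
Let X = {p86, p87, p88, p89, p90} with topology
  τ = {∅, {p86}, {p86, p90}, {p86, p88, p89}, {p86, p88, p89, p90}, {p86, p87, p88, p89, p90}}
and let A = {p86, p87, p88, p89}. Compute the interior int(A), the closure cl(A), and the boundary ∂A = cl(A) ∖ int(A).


int(A) = {p86, p88, p89}, cl(A) = {p86, p87, p88, p89, p90}, ∂A = {p87, p90}.

Closed sets in (X, τ) are complements of opens:
  closed(X, τ) = {∅, {p87}, {p87, p90}, {p87, p88, p89}, {p87, p88, p89, p90}, {p86, p87, p88, p89, p90}}.
int(A) = ⋃ {U ∈ τ : U ⊆ A}. Opens contained in A: ∅, {p86}, {p86, p88, p89}.
Taking the union of these: int(A) = {p86, p88, p89}.
cl(A) = ⋂ {C closed : A ⊆ C}. Closed sets containing A: {p86, p87, p88, p89, p90}.
Intersecting these: cl(A) = {p86, p87, p88, p89, p90}.
∂A = cl(A) ∖ int(A) = {p86, p87, p88, p89, p90} ∖ {p86, p88, p89} = {p87, p90}.


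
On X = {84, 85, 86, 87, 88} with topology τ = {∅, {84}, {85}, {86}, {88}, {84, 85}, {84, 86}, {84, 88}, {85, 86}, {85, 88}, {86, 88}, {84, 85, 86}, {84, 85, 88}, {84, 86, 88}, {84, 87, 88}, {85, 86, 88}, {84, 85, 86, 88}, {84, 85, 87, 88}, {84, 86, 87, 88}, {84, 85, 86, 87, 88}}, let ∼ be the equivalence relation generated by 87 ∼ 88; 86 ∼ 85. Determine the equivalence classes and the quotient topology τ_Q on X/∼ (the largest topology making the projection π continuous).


X/∼ = {[84], [85=86], [87=88]}; |τ_Q| = 6.

Equivalence classes: [84], [85=86], [87=88].
Quotient map π: X → X/∼ sends 84 ↦ [84], 85 ↦ [85=86], 86 ↦ [85=86], 87 ↦ [87=88], 88 ↦ [87=88].
For each subset V ⊆ X/∼, compute π^{-1}(V) ⊆ X and check whether π^{-1}(V) ∈ τ. V is open in τ_Q iff π^{-1}(V) ∈ τ.
  V = {}: π^{-1}(V) = ∅ ∈ τ ✓.
  V = {[84]}: π^{-1}(V) = {84} ∈ τ ✓.
  V = {[85=86]}: π^{-1}(V) = {85, 86} ∈ τ ✓.
  V = {[84], [85=86]}: π^{-1}(V) = {84, 85, 86} ∈ τ ✓.
  V = {[87=88]}: π^{-1}(V) = {87, 88} ∉ τ ✗.
  V = {[84], [87=88]}: π^{-1}(V) = {84, 87, 88} ∈ τ ✓.
  V = {[85=86], [87=88]}: π^{-1}(V) = {85, 86, 87, 88} ∉ τ ✗.
  V = {[84], [85=86], [87=88]}: π^{-1}(V) = {84, 85, 86, 87, 88} ∈ τ ✓.
Open sets in the quotient: τ_Q = {{}, {[84]}, {[85=86]}, {[84], [85=86]}, {[84], [87=88]}, {[84], [85=86], [87=88]}} (6 elements).


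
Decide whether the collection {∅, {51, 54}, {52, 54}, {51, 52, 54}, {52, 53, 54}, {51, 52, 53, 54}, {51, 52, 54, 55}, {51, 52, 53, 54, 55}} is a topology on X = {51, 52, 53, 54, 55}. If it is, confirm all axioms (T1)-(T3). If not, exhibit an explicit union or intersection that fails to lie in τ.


τ is NOT a topology on X.

Axiom (T1): ∅ ∈ τ? Yes; X ∈ τ? Yes.
Axiom (T2/T3): check pairwise unions and intersections of members of τ.
Counterexample for (T3): {51, 54} ∩ {52, 54} = {54} ∉ τ. Therefore τ is NOT a topology.


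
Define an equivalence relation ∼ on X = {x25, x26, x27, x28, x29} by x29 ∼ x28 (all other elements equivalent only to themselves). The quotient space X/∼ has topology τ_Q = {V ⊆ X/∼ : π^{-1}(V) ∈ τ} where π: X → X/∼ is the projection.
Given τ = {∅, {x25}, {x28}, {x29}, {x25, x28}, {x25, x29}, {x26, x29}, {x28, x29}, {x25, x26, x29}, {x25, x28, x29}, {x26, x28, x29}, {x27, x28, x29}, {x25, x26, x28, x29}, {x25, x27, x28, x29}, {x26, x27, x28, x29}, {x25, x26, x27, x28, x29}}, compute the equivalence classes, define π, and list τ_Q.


X/∼ = {[x25], [x26], [x27], [x28=x29]}; |τ_Q| = 10.

Equivalence classes: [x25], [x26], [x27], [x28=x29].
Quotient map π: X → X/∼ sends x25 ↦ [x25], x26 ↦ [x26], x27 ↦ [x27], x28 ↦ [x28=x29], x29 ↦ [x28=x29].
For each subset V ⊆ X/∼, compute π^{-1}(V) ⊆ X and check whether π^{-1}(V) ∈ τ. V is open in τ_Q iff π^{-1}(V) ∈ τ.
  V = {}: π^{-1}(V) = ∅ ∈ τ ✓.
  V = {[x25]}: π^{-1}(V) = {x25} ∈ τ ✓.
  V = {[x26]}: π^{-1}(V) = {x26} ∉ τ ✗.
  V = {[x25], [x26]}: π^{-1}(V) = {x25, x26} ∉ τ ✗.
  V = {[x27]}: π^{-1}(V) = {x27} ∉ τ ✗.
  V = {[x25], [x27]}: π^{-1}(V) = {x25, x27} ∉ τ ✗.
  V = {[x26], [x27]}: π^{-1}(V) = {x26, x27} ∉ τ ✗.
  V = {[x25], [x26], [x27]}: π^{-1}(V) = {x25, x26, x27} ∉ τ ✗.
  V = {[x28=x29]}: π^{-1}(V) = {x28, x29} ∈ τ ✓.
  V = {[x25], [x28=x29]}: π^{-1}(V) = {x25, x28, x29} ∈ τ ✓.
  V = {[x26], [x28=x29]}: π^{-1}(V) = {x26, x28, x29} ∈ τ ✓.
  V = {[x25], [x26], [x28=x29]}: π^{-1}(V) = {x25, x26, x28, x29} ∈ τ ✓.
  V = {[x27], [x28=x29]}: π^{-1}(V) = {x27, x28, x29} ∈ τ ✓.
  V = {[x25], [x27], [x28=x29]}: π^{-1}(V) = {x25, x27, x28, x29} ∈ τ ✓.
  V = {[x26], [x27], [x28=x29]}: π^{-1}(V) = {x26, x27, x28, x29} ∈ τ ✓.
  V = {[x25], [x26], [x27], [x28=x29]}: π^{-1}(V) = {x25, x26, x27, x28, x29} ∈ τ ✓.
Open sets in the quotient: τ_Q = {{}, {[x25]}, {[x28=x29]}, {[x25], [x28=x29]}, {[x26], [x28=x29]}, {[x25], [x26], [x28=x29]}, {[x27], [x28=x29]}, {[x25], [x27], [x28=x29]}, {[x26], [x27], [x28=x29]}, {[x25], [x26], [x27], [x28=x29]}} (10 elements).


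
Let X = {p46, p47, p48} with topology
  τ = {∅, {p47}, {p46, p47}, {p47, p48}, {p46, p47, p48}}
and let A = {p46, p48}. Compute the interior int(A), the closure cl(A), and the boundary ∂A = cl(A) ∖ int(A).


int(A) = ∅, cl(A) = {p46, p48}, ∂A = {p46, p48}.

Closed sets in (X, τ) are complements of opens:
  closed(X, τ) = {∅, {p46}, {p48}, {p46, p48}, {p46, p47, p48}}.
int(A) = ⋃ {U ∈ τ : U ⊆ A}. Opens contained in A: ∅.
Taking the union of these: int(A) = ∅.
cl(A) = ⋂ {C closed : A ⊆ C}. Closed sets containing A: {p46, p48}, {p46, p47, p48}.
Intersecting these: cl(A) = {p46, p48}.
∂A = cl(A) ∖ int(A) = {p46, p48} ∖ ∅ = {p46, p48}.


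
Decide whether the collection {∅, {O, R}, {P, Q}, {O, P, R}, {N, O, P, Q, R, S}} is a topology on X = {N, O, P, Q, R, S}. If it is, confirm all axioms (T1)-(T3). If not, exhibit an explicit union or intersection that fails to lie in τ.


τ is NOT a topology on X.

Axiom (T1): ∅ ∈ τ? Yes; X ∈ τ? Yes.
Axiom (T2/T3): check pairwise unions and intersections of members of τ.
Counterexample for (T2): {O, R} ∪ {P, Q} = {O, P, Q, R} ∉ τ. Therefore τ is NOT a topology.


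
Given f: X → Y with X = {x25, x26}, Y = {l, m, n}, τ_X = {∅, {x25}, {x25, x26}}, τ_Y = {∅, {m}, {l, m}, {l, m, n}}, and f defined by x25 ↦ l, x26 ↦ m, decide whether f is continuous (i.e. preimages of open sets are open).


f is NOT continuous.

Compute f^{-1}(U) for each U ∈ τ_Y:
  U = ∅: f^{-1}(U) = ∅ ∈ τ_X ✓.
  U = {m}: f^{-1}(U) = {x26} ∉ τ_X ✗.
  U = {l, m}: f^{-1}(U) = {x25, x26} ∈ τ_X ✓.
  U = {l, m, n}: f^{-1}(U) = {x25, x26} ∈ τ_X ✓.
Found U = {m} with f^{-1}(U) = {x26} not in τ_X. Therefore f is NOT continuous.


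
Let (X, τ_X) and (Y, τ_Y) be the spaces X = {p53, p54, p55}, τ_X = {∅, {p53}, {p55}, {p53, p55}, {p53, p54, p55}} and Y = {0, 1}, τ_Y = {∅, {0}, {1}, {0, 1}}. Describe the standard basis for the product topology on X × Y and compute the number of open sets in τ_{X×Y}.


Basis B = {∅ × ∅, {p53} × {0}, {p53} × {1}, {p55} × {0}, {p55} × {1}, {p53} × {0, 1}, {p53, p55} × {0}, {p53, p55} × {1}, {p55} × {0, 1}, {p53, p54, p55} × {0}, {p53, p54, p55} × {1}, {p53, p55} × {0, 1}, {p53, p54, p55} × {0, 1}}; |τ_{X×Y}| = 25.

Enumerate products U × V with U ∈ τ_X, V ∈ τ_Y (deduplicated):
  ∅ × ∅ = {} (∅)
  {p53} × {0} = {(p53,0)}
  {p53} × {1} = {(p53,1)}
  {p55} × {0} = {(p55,0)}
  {p55} × {1} = {(p55,1)}
  {p53} × {0, 1} = {(p53,0), (p53,1)}
  {p53, p55} × {0} = {(p53,0), (p55,0)}
  {p53, p55} × {1} = {(p53,1), (p55,1)}
  {p55} × {0, 1} = {(p55,0), (p55,1)}
  {p53, p54, p55} × {0} = {(p53,0), (p54,0), (p55,0)}
  {p53, p54, p55} × {1} = {(p53,1), (p54,1), (p55,1)}
  {p53, p55} × {0, 1} = {(p53,0), (p53,1), (p55,0), (p55,1)}
  {p53, p54, p55} × {0, 1} = {(p53,0), (p53,1), (p54,0), (p54,1), (p55,0), (p55,1)}
These 13 distinct sets form the basis B.
Close under arbitrary unions to get τ_{X×Y}; counting gives |τ_{X×Y}| = 25.


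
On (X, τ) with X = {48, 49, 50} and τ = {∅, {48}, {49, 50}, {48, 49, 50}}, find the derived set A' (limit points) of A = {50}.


A' = {49}

For each x ∈ X, list the open sets U ∈ τ with x ∈ U, then check whether U ∩ (A ∖ {x}) ≠ ∅ for every such U.
  x = 48: open {48} ∋ x has {48} ∩ (A ∖ {48}) = ∅, so x is NOT a limit point.
  x = 49: opens ∋ x are {49, 50}, {48, 49, 50}; each meets A ∖ {49}, so x IS a limit point.
  x = 50: open {49, 50} ∋ x has {49, 50} ∩ (A ∖ {50}) = ∅, so x is NOT a limit point.
Collecting: A' = {49}.


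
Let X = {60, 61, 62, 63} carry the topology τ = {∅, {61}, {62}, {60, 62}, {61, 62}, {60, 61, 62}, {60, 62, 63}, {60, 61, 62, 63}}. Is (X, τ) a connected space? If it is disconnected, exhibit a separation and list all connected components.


(X, τ) is disconnected; components = [{61}, {60, 62, 63}].

Find clopen sets (U ∈ τ with X ∖ U ∈ τ):
  U = ∅, X ∖ U = {60, 61, 62, 63} — both open, so U is clopen.
  U = {61}, X ∖ U = {60, 62, 63} — both open, so U is clopen.
  U = {60, 62, 63}, X ∖ U = {61} — both open, so U is clopen.
  U = {60, 61, 62, 63}, X ∖ U = ∅ — both open, so U is clopen.
Nontrivial clopen(s) exist: e.g. {60, 62, 63}. So (X, τ) is disconnected.
Compute connected components by grouping points that agree on all clopens:
  component: {61}
  component: {60, 62, 63}


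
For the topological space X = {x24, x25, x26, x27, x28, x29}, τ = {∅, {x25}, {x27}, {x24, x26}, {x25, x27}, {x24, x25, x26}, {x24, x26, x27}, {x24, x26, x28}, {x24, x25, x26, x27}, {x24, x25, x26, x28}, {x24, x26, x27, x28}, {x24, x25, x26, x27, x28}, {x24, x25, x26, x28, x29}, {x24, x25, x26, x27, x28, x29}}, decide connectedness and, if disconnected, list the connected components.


(X, τ) is disconnected; components = [{x27}, {x24, x25, x26, x28, x29}].

Find clopen sets (U ∈ τ with X ∖ U ∈ τ):
  U = ∅, X ∖ U = {x24, x25, x26, x27, x28, x29} — both open, so U is clopen.
  U = {x27}, X ∖ U = {x24, x25, x26, x28, x29} — both open, so U is clopen.
  U = {x24, x25, x26, x28, x29}, X ∖ U = {x27} — both open, so U is clopen.
  U = {x24, x25, x26, x27, x28, x29}, X ∖ U = ∅ — both open, so U is clopen.
Nontrivial clopen(s) exist: e.g. {x27}. So (X, τ) is disconnected.
Compute connected components by grouping points that agree on all clopens:
  component: {x27}
  component: {x24, x25, x26, x28, x29}


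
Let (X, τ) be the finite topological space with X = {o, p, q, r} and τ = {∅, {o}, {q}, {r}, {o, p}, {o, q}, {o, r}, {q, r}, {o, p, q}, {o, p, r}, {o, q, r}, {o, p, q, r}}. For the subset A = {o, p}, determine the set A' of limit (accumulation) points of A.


A' = {p}

For each x ∈ X, list the open sets U ∈ τ with x ∈ U, then check whether U ∩ (A ∖ {x}) ≠ ∅ for every such U.
  x = o: open {o} ∋ x has {o} ∩ (A ∖ {o}) = ∅, so x is NOT a limit point.
  x = p: opens ∋ x are {o, p}, {o, p, q}, {o, p, r}, {o, p, q, r}; each meets A ∖ {p}, so x IS a limit point.
  x = q: open {q} ∋ x has {q} ∩ (A ∖ {q}) = ∅, so x is NOT a limit point.
  x = r: open {r} ∋ x has {r} ∩ (A ∖ {r}) = ∅, so x is NOT a limit point.
Collecting: A' = {p}.
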